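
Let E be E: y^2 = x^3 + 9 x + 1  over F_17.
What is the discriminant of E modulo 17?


4 a^3 + 27 b^2 = 4*9^3 + 27*1^2 = 2916 + 27 = 2943
Delta = -16 * (2943) = -47088
Delta mod 17 = 2

Delta = 2 (mod 17)


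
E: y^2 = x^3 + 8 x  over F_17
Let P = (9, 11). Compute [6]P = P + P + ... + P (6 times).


k = 6 = 110_2 (binary, LSB first: 011)
Double-and-add from P = (9, 11):
  bit 0 = 0: acc unchanged = O
  bit 1 = 1: acc = O + (1, 3) = (1, 3)
  bit 2 = 1: acc = (1, 3) + (16, 12) = (16, 5)

6P = (16, 5)


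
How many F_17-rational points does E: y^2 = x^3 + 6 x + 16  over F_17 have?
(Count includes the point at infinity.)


For each x in F_17, count y with y^2 = x^3 + 6 x + 16 mod 17:
  x = 0: RHS = 16, y in [4, 13]  -> 2 point(s)
  x = 2: RHS = 2, y in [6, 11]  -> 2 point(s)
  x = 4: RHS = 2, y in [6, 11]  -> 2 point(s)
  x = 5: RHS = 1, y in [1, 16]  -> 2 point(s)
  x = 6: RHS = 13, y in [8, 9]  -> 2 point(s)
  x = 8: RHS = 15, y in [7, 10]  -> 2 point(s)
  x = 9: RHS = 0, y in [0]  -> 1 point(s)
  x = 11: RHS = 2, y in [6, 11]  -> 2 point(s)
  x = 13: RHS = 13, y in [8, 9]  -> 2 point(s)
  x = 15: RHS = 13, y in [8, 9]  -> 2 point(s)
  x = 16: RHS = 9, y in [3, 14]  -> 2 point(s)
Affine points: 21. Add the point at infinity: total = 22.

#E(F_17) = 22


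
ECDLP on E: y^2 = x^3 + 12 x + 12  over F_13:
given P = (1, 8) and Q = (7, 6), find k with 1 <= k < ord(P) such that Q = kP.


Enumerate multiples of P until we hit Q = (7, 6):
  1P = (1, 8)
  2P = (10, 12)
  3P = (3, 7)
  4P = (6, 1)
  5P = (9, 11)
  6P = (7, 6)
Match found at i = 6.

k = 6


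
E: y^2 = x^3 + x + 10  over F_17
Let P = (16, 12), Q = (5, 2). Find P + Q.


P != Q, so use the chord formula.
s = (y2 - y1) / (x2 - x1) = (7) / (6) mod 17 = 4
x3 = s^2 - x1 - x2 mod 17 = 4^2 - 16 - 5 = 12
y3 = s (x1 - x3) - y1 mod 17 = 4 * (16 - 12) - 12 = 4

P + Q = (12, 4)


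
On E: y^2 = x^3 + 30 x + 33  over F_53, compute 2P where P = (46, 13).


Doubling: s = (3 x1^2 + a) / (2 y1)
s = (3*46^2 + 30) / (2*13) mod 53 = 17
x3 = s^2 - 2 x1 mod 53 = 17^2 - 2*46 = 38
y3 = s (x1 - x3) - y1 mod 53 = 17 * (46 - 38) - 13 = 17

2P = (38, 17)


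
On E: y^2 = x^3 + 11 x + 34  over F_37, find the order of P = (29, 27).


Compute successive multiples of P until we hit O:
  1P = (29, 27)
  2P = (12, 28)
  3P = (17, 18)
  4P = (17, 19)
  5P = (12, 9)
  6P = (29, 10)
  7P = O

ord(P) = 7


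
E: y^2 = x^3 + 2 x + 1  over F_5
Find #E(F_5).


For each x in F_5, count y with y^2 = x^3 + 2 x + 1 mod 5:
  x = 0: RHS = 1, y in [1, 4]  -> 2 point(s)
  x = 1: RHS = 4, y in [2, 3]  -> 2 point(s)
  x = 3: RHS = 4, y in [2, 3]  -> 2 point(s)
Affine points: 6. Add the point at infinity: total = 7.

#E(F_5) = 7


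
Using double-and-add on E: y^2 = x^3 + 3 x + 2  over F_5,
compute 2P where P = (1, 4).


k = 2 = 10_2 (binary, LSB first: 01)
Double-and-add from P = (1, 4):
  bit 0 = 0: acc unchanged = O
  bit 1 = 1: acc = O + (2, 4) = (2, 4)

2P = (2, 4)


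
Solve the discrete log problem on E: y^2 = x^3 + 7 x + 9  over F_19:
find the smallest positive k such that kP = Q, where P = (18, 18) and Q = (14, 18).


Enumerate multiples of P until we hit Q = (14, 18):
  1P = (18, 18)
  2P = (8, 8)
  3P = (13, 6)
  4P = (12, 4)
  5P = (5, 6)
  6P = (0, 3)
  7P = (17, 5)
  8P = (1, 13)
  9P = (11, 12)
  10P = (14, 18)
Match found at i = 10.

k = 10


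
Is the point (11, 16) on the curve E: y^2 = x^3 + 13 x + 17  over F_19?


Check whether y^2 = x^3 + 13 x + 17 (mod 19) for (x, y) = (11, 16).
LHS: y^2 = 16^2 mod 19 = 9
RHS: x^3 + 13 x + 17 = 11^3 + 13*11 + 17 mod 19 = 9
LHS = RHS

Yes, on the curve


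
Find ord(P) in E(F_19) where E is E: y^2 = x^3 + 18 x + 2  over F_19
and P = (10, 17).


Compute successive multiples of P until we hit O:
  1P = (10, 17)
  2P = (16, 4)
  3P = (13, 18)
  4P = (13, 1)
  5P = (16, 15)
  6P = (10, 2)
  7P = O

ord(P) = 7


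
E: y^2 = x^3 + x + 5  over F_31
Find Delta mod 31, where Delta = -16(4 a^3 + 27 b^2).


4 a^3 + 27 b^2 = 4*1^3 + 27*5^2 = 4 + 675 = 679
Delta = -16 * (679) = -10864
Delta mod 31 = 17

Delta = 17 (mod 31)


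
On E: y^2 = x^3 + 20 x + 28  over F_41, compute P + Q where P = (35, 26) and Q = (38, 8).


P != Q, so use the chord formula.
s = (y2 - y1) / (x2 - x1) = (23) / (3) mod 41 = 35
x3 = s^2 - x1 - x2 mod 41 = 35^2 - 35 - 38 = 4
y3 = s (x1 - x3) - y1 mod 41 = 35 * (35 - 4) - 26 = 34

P + Q = (4, 34)


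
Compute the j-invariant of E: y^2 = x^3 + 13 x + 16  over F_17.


Delta = -16(4 a^3 + 27 b^2) mod 17 = 9
-1728 * (4 a)^3 = -1728 * (4*13)^3 mod 17 = 6
j = 6 * 9^(-1) mod 17 = 12

j = 12 (mod 17)


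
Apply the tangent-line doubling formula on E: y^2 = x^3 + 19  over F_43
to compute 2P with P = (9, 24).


Doubling: s = (3 x1^2 + a) / (2 y1)
s = (3*9^2 + 0) / (2*24) mod 43 = 40
x3 = s^2 - 2 x1 mod 43 = 40^2 - 2*9 = 34
y3 = s (x1 - x3) - y1 mod 43 = 40 * (9 - 34) - 24 = 8

2P = (34, 8)


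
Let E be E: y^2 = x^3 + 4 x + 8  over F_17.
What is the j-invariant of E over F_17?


Delta = -16(4 a^3 + 27 b^2) mod 17 = 12
-1728 * (4 a)^3 = -1728 * (4*4)^3 mod 17 = 11
j = 11 * 12^(-1) mod 17 = 8

j = 8 (mod 17)


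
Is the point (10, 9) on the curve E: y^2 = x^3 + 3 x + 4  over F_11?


Check whether y^2 = x^3 + 3 x + 4 (mod 11) for (x, y) = (10, 9).
LHS: y^2 = 9^2 mod 11 = 4
RHS: x^3 + 3 x + 4 = 10^3 + 3*10 + 4 mod 11 = 0
LHS != RHS

No, not on the curve


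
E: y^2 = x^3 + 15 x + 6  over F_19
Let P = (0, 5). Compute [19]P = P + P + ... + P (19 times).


k = 19 = 10011_2 (binary, LSB first: 11001)
Double-and-add from P = (0, 5):
  bit 0 = 1: acc = O + (0, 5) = (0, 5)
  bit 1 = 1: acc = (0, 5) + (7, 13) = (4, 4)
  bit 2 = 0: acc unchanged = (4, 4)
  bit 3 = 0: acc unchanged = (4, 4)
  bit 4 = 1: acc = (4, 4) + (18, 16) = (2, 14)

19P = (2, 14)


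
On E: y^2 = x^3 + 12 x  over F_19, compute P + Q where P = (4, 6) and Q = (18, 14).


P != Q, so use the chord formula.
s = (y2 - y1) / (x2 - x1) = (8) / (14) mod 19 = 6
x3 = s^2 - x1 - x2 mod 19 = 6^2 - 4 - 18 = 14
y3 = s (x1 - x3) - y1 mod 19 = 6 * (4 - 14) - 6 = 10

P + Q = (14, 10)


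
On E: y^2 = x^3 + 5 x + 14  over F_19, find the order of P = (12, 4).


Compute successive multiples of P until we hit O:
  1P = (12, 4)
  2P = (14, 15)
  3P = (9, 3)
  4P = (15, 14)
  5P = (1, 1)
  6P = (10, 0)
  7P = (1, 18)
  8P = (15, 5)
  ... (continuing to 12P)
  12P = O

ord(P) = 12


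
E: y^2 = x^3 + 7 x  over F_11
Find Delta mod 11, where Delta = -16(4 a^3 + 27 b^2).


4 a^3 + 27 b^2 = 4*7^3 + 27*0^2 = 1372 + 0 = 1372
Delta = -16 * (1372) = -21952
Delta mod 11 = 4

Delta = 4 (mod 11)


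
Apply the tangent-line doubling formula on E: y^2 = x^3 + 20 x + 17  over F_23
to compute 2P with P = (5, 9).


Doubling: s = (3 x1^2 + a) / (2 y1)
s = (3*5^2 + 20) / (2*9) mod 23 = 4
x3 = s^2 - 2 x1 mod 23 = 4^2 - 2*5 = 6
y3 = s (x1 - x3) - y1 mod 23 = 4 * (5 - 6) - 9 = 10

2P = (6, 10)


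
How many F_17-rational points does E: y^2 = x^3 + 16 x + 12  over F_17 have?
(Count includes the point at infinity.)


For each x in F_17, count y with y^2 = x^3 + 16 x + 12 mod 17:
  x = 2: RHS = 1, y in [1, 16]  -> 2 point(s)
  x = 3: RHS = 2, y in [6, 11]  -> 2 point(s)
  x = 4: RHS = 4, y in [2, 15]  -> 2 point(s)
  x = 5: RHS = 13, y in [8, 9]  -> 2 point(s)
  x = 6: RHS = 1, y in [1, 16]  -> 2 point(s)
  x = 7: RHS = 8, y in [5, 12]  -> 2 point(s)
  x = 9: RHS = 1, y in [1, 16]  -> 2 point(s)
  x = 10: RHS = 16, y in [4, 13]  -> 2 point(s)
Affine points: 16. Add the point at infinity: total = 17.

#E(F_17) = 17


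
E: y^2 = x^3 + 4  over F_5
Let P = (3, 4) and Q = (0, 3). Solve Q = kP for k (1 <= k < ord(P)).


Enumerate multiples of P until we hit Q = (0, 3):
  1P = (3, 4)
  2P = (0, 3)
Match found at i = 2.

k = 2


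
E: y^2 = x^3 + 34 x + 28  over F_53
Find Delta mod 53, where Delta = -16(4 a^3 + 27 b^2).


4 a^3 + 27 b^2 = 4*34^3 + 27*28^2 = 157216 + 21168 = 178384
Delta = -16 * (178384) = -2854144
Delta mod 53 = 12

Delta = 12 (mod 53)


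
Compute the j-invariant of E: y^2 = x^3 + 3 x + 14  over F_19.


Delta = -16(4 a^3 + 27 b^2) mod 19 = 12
-1728 * (4 a)^3 = -1728 * (4*3)^3 mod 19 = 18
j = 18 * 12^(-1) mod 19 = 11

j = 11 (mod 19)


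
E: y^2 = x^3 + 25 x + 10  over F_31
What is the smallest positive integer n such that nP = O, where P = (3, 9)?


Compute successive multiples of P until we hit O:
  1P = (3, 9)
  2P = (10, 19)
  3P = (27, 1)
  4P = (8, 3)
  5P = (14, 29)
  6P = (15, 3)
  7P = (21, 0)
  8P = (15, 28)
  ... (continuing to 14P)
  14P = O

ord(P) = 14


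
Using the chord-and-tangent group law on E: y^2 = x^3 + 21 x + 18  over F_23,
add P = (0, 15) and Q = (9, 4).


P != Q, so use the chord formula.
s = (y2 - y1) / (x2 - x1) = (12) / (9) mod 23 = 9
x3 = s^2 - x1 - x2 mod 23 = 9^2 - 0 - 9 = 3
y3 = s (x1 - x3) - y1 mod 23 = 9 * (0 - 3) - 15 = 4

P + Q = (3, 4)


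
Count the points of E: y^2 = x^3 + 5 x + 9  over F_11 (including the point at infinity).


For each x in F_11, count y with y^2 = x^3 + 5 x + 9 mod 11:
  x = 0: RHS = 9, y in [3, 8]  -> 2 point(s)
  x = 1: RHS = 4, y in [2, 9]  -> 2 point(s)
  x = 2: RHS = 5, y in [4, 7]  -> 2 point(s)
  x = 4: RHS = 5, y in [4, 7]  -> 2 point(s)
  x = 5: RHS = 5, y in [4, 7]  -> 2 point(s)
  x = 8: RHS = 0, y in [0]  -> 1 point(s)
  x = 10: RHS = 3, y in [5, 6]  -> 2 point(s)
Affine points: 13. Add the point at infinity: total = 14.

#E(F_11) = 14


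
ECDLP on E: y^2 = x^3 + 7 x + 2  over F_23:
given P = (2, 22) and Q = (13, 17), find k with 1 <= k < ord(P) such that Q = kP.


Enumerate multiples of P until we hit Q = (13, 17):
  1P = (2, 22)
  2P = (0, 5)
  3P = (7, 16)
  4P = (9, 14)
  5P = (18, 16)
  6P = (15, 3)
  7P = (8, 8)
  8P = (21, 7)
  9P = (4, 5)
  10P = (3, 21)
  11P = (19, 18)
  12P = (5, 22)
  13P = (16, 1)
  14P = (13, 6)
  15P = (20, 0)
  16P = (13, 17)
Match found at i = 16.

k = 16


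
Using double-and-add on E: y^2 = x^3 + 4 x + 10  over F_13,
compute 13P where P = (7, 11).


k = 13 = 1101_2 (binary, LSB first: 1011)
Double-and-add from P = (7, 11):
  bit 0 = 1: acc = O + (7, 11) = (7, 11)
  bit 1 = 0: acc unchanged = (7, 11)
  bit 2 = 1: acc = (7, 11) + (6, 4) = (10, 7)
  bit 3 = 1: acc = (10, 7) + (2, 0) = (4, 8)

13P = (4, 8)


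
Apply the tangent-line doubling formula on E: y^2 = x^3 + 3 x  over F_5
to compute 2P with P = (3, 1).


Doubling: s = (3 x1^2 + a) / (2 y1)
s = (3*3^2 + 3) / (2*1) mod 5 = 0
x3 = s^2 - 2 x1 mod 5 = 0^2 - 2*3 = 4
y3 = s (x1 - x3) - y1 mod 5 = 0 * (3 - 4) - 1 = 4

2P = (4, 4)


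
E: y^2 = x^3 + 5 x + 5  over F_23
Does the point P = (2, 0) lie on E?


Check whether y^2 = x^3 + 5 x + 5 (mod 23) for (x, y) = (2, 0).
LHS: y^2 = 0^2 mod 23 = 0
RHS: x^3 + 5 x + 5 = 2^3 + 5*2 + 5 mod 23 = 0
LHS = RHS

Yes, on the curve


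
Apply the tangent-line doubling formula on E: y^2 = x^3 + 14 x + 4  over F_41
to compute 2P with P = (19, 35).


Doubling: s = (3 x1^2 + a) / (2 y1)
s = (3*19^2 + 14) / (2*35) mod 41 = 35
x3 = s^2 - 2 x1 mod 41 = 35^2 - 2*19 = 39
y3 = s (x1 - x3) - y1 mod 41 = 35 * (19 - 39) - 35 = 3

2P = (39, 3)


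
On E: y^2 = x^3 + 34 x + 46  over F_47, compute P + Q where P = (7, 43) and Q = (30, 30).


P != Q, so use the chord formula.
s = (y2 - y1) / (x2 - x1) = (34) / (23) mod 47 = 26
x3 = s^2 - x1 - x2 mod 47 = 26^2 - 7 - 30 = 28
y3 = s (x1 - x3) - y1 mod 47 = 26 * (7 - 28) - 43 = 22

P + Q = (28, 22)


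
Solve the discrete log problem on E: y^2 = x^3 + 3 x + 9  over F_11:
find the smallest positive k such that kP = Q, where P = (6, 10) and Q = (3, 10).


Enumerate multiples of P until we hit Q = (3, 10):
  1P = (6, 10)
  2P = (2, 10)
  3P = (3, 1)
  4P = (0, 8)
  5P = (10, 7)
  6P = (10, 4)
  7P = (0, 3)
  8P = (3, 10)
Match found at i = 8.

k = 8


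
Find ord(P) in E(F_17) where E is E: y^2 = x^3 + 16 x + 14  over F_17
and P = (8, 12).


Compute successive multiples of P until we hit O:
  1P = (8, 12)
  2P = (10, 16)
  3P = (3, 15)
  4P = (5, 10)
  5P = (12, 8)
  6P = (15, 12)
  7P = (11, 5)
  8P = (11, 12)
  ... (continuing to 15P)
  15P = O

ord(P) = 15


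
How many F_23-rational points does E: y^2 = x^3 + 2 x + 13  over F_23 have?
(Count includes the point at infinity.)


For each x in F_23, count y with y^2 = x^3 + 2 x + 13 mod 23:
  x = 0: RHS = 13, y in [6, 17]  -> 2 point(s)
  x = 1: RHS = 16, y in [4, 19]  -> 2 point(s)
  x = 2: RHS = 2, y in [5, 18]  -> 2 point(s)
  x = 3: RHS = 0, y in [0]  -> 1 point(s)
  x = 4: RHS = 16, y in [4, 19]  -> 2 point(s)
  x = 7: RHS = 2, y in [5, 18]  -> 2 point(s)
  x = 8: RHS = 12, y in [9, 14]  -> 2 point(s)
  x = 9: RHS = 1, y in [1, 22]  -> 2 point(s)
  x = 11: RHS = 9, y in [3, 20]  -> 2 point(s)
  x = 14: RHS = 2, y in [5, 18]  -> 2 point(s)
  x = 16: RHS = 1, y in [1, 22]  -> 2 point(s)
  x = 18: RHS = 16, y in [4, 19]  -> 2 point(s)
  x = 20: RHS = 3, y in [7, 16]  -> 2 point(s)
  x = 21: RHS = 1, y in [1, 22]  -> 2 point(s)
Affine points: 27. Add the point at infinity: total = 28.

#E(F_23) = 28


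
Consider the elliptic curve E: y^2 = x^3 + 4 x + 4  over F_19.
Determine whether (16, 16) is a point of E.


Check whether y^2 = x^3 + 4 x + 4 (mod 19) for (x, y) = (16, 16).
LHS: y^2 = 16^2 mod 19 = 9
RHS: x^3 + 4 x + 4 = 16^3 + 4*16 + 4 mod 19 = 3
LHS != RHS

No, not on the curve


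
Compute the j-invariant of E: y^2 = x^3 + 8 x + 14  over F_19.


Delta = -16(4 a^3 + 27 b^2) mod 19 = 18
-1728 * (4 a)^3 = -1728 * (4*8)^3 mod 19 = 12
j = 12 * 18^(-1) mod 19 = 7

j = 7 (mod 19)


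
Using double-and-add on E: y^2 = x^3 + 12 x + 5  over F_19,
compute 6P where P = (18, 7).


k = 6 = 110_2 (binary, LSB first: 011)
Double-and-add from P = (18, 7):
  bit 0 = 0: acc unchanged = O
  bit 1 = 1: acc = O + (11, 10) = (11, 10)
  bit 2 = 1: acc = (11, 10) + (3, 7) = (9, 5)

6P = (9, 5)


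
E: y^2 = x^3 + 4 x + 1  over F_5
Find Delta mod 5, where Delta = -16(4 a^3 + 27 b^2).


4 a^3 + 27 b^2 = 4*4^3 + 27*1^2 = 256 + 27 = 283
Delta = -16 * (283) = -4528
Delta mod 5 = 2

Delta = 2 (mod 5)


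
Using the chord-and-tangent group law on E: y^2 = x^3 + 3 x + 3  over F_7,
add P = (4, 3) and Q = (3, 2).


P != Q, so use the chord formula.
s = (y2 - y1) / (x2 - x1) = (6) / (6) mod 7 = 1
x3 = s^2 - x1 - x2 mod 7 = 1^2 - 4 - 3 = 1
y3 = s (x1 - x3) - y1 mod 7 = 1 * (4 - 1) - 3 = 0

P + Q = (1, 0)


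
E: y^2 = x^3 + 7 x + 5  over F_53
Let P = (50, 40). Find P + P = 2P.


Doubling: s = (3 x1^2 + a) / (2 y1)
s = (3*50^2 + 7) / (2*40) mod 53 = 15
x3 = s^2 - 2 x1 mod 53 = 15^2 - 2*50 = 19
y3 = s (x1 - x3) - y1 mod 53 = 15 * (50 - 19) - 40 = 1

2P = (19, 1)


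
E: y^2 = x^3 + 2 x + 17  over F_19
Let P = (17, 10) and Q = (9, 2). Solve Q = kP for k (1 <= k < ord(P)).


Enumerate multiples of P until we hit Q = (9, 2):
  1P = (17, 10)
  2P = (10, 12)
  3P = (1, 18)
  4P = (6, 13)
  5P = (0, 13)
  6P = (9, 2)
Match found at i = 6.

k = 6


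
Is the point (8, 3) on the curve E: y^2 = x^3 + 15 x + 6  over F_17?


Check whether y^2 = x^3 + 15 x + 6 (mod 17) for (x, y) = (8, 3).
LHS: y^2 = 3^2 mod 17 = 9
RHS: x^3 + 15 x + 6 = 8^3 + 15*8 + 6 mod 17 = 9
LHS = RHS

Yes, on the curve


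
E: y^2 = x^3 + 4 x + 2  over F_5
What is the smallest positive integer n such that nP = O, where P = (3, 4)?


Compute successive multiples of P until we hit O:
  1P = (3, 4)
  2P = (3, 1)
  3P = O

ord(P) = 3


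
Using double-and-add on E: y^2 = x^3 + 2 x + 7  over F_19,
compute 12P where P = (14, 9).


k = 12 = 1100_2 (binary, LSB first: 0011)
Double-and-add from P = (14, 9):
  bit 0 = 0: acc unchanged = O
  bit 1 = 0: acc unchanged = O
  bit 2 = 1: acc = O + (6, 8) = (6, 8)
  bit 3 = 1: acc = (6, 8) + (13, 8) = (0, 11)

12P = (0, 11)


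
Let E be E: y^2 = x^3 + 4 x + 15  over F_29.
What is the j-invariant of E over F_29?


Delta = -16(4 a^3 + 27 b^2) mod 29 = 1
-1728 * (4 a)^3 = -1728 * (4*4)^3 mod 29 = 26
j = 26 * 1^(-1) mod 29 = 26

j = 26 (mod 29)


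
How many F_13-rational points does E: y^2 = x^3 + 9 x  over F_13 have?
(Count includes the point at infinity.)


For each x in F_13, count y with y^2 = x^3 + 9 x + 0 mod 13:
  x = 0: RHS = 0, y in [0]  -> 1 point(s)
  x = 1: RHS = 10, y in [6, 7]  -> 2 point(s)
  x = 2: RHS = 0, y in [0]  -> 1 point(s)
  x = 4: RHS = 9, y in [3, 10]  -> 2 point(s)
  x = 5: RHS = 1, y in [1, 12]  -> 2 point(s)
  x = 6: RHS = 10, y in [6, 7]  -> 2 point(s)
  x = 7: RHS = 3, y in [4, 9]  -> 2 point(s)
  x = 8: RHS = 12, y in [5, 8]  -> 2 point(s)
  x = 9: RHS = 4, y in [2, 11]  -> 2 point(s)
  x = 11: RHS = 0, y in [0]  -> 1 point(s)
  x = 12: RHS = 3, y in [4, 9]  -> 2 point(s)
Affine points: 19. Add the point at infinity: total = 20.

#E(F_13) = 20


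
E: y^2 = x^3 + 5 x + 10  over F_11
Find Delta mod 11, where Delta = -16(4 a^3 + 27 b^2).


4 a^3 + 27 b^2 = 4*5^3 + 27*10^2 = 500 + 2700 = 3200
Delta = -16 * (3200) = -51200
Delta mod 11 = 5

Delta = 5 (mod 11)


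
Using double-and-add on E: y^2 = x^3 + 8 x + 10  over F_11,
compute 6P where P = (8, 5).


k = 6 = 110_2 (binary, LSB first: 011)
Double-and-add from P = (8, 5):
  bit 0 = 0: acc unchanged = O
  bit 1 = 1: acc = O + (10, 10) = (10, 10)
  bit 2 = 1: acc = (10, 10) + (2, 1) = (8, 6)

6P = (8, 6)


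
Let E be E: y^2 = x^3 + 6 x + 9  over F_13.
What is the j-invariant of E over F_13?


Delta = -16(4 a^3 + 27 b^2) mod 13 = 12
-1728 * (4 a)^3 = -1728 * (4*6)^3 mod 13 = 5
j = 5 * 12^(-1) mod 13 = 8

j = 8 (mod 13)


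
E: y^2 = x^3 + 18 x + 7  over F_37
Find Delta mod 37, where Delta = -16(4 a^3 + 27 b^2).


4 a^3 + 27 b^2 = 4*18^3 + 27*7^2 = 23328 + 1323 = 24651
Delta = -16 * (24651) = -394416
Delta mod 37 = 4

Delta = 4 (mod 37)


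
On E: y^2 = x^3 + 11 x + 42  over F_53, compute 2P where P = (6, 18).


Doubling: s = (3 x1^2 + a) / (2 y1)
s = (3*6^2 + 11) / (2*18) mod 53 = 46
x3 = s^2 - 2 x1 mod 53 = 46^2 - 2*6 = 37
y3 = s (x1 - x3) - y1 mod 53 = 46 * (6 - 37) - 18 = 40

2P = (37, 40)


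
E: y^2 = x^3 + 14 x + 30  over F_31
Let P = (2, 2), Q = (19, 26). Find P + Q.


P != Q, so use the chord formula.
s = (y2 - y1) / (x2 - x1) = (24) / (17) mod 31 = 16
x3 = s^2 - x1 - x2 mod 31 = 16^2 - 2 - 19 = 18
y3 = s (x1 - x3) - y1 mod 31 = 16 * (2 - 18) - 2 = 21

P + Q = (18, 21)


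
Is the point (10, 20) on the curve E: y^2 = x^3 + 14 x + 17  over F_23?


Check whether y^2 = x^3 + 14 x + 17 (mod 23) for (x, y) = (10, 20).
LHS: y^2 = 20^2 mod 23 = 9
RHS: x^3 + 14 x + 17 = 10^3 + 14*10 + 17 mod 23 = 7
LHS != RHS

No, not on the curve


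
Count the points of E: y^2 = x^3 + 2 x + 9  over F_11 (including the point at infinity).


For each x in F_11, count y with y^2 = x^3 + 2 x + 9 mod 11:
  x = 0: RHS = 9, y in [3, 8]  -> 2 point(s)
  x = 1: RHS = 1, y in [1, 10]  -> 2 point(s)
  x = 3: RHS = 9, y in [3, 8]  -> 2 point(s)
  x = 4: RHS = 4, y in [2, 9]  -> 2 point(s)
  x = 5: RHS = 1, y in [1, 10]  -> 2 point(s)
  x = 7: RHS = 3, y in [5, 6]  -> 2 point(s)
  x = 8: RHS = 9, y in [3, 8]  -> 2 point(s)
Affine points: 14. Add the point at infinity: total = 15.

#E(F_11) = 15


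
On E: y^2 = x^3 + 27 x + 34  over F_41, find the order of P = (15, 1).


Compute successive multiples of P until we hit O:
  1P = (15, 1)
  2P = (7, 19)
  3P = (1, 29)
  4P = (29, 27)
  5P = (13, 32)
  6P = (38, 7)
  7P = (20, 28)
  8P = (4, 1)
  ... (continuing to 39P)
  39P = O

ord(P) = 39


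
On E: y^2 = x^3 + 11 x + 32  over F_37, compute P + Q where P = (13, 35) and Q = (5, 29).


P != Q, so use the chord formula.
s = (y2 - y1) / (x2 - x1) = (31) / (29) mod 37 = 10
x3 = s^2 - x1 - x2 mod 37 = 10^2 - 13 - 5 = 8
y3 = s (x1 - x3) - y1 mod 37 = 10 * (13 - 8) - 35 = 15

P + Q = (8, 15)


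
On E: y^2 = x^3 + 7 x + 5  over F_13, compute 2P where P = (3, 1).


Doubling: s = (3 x1^2 + a) / (2 y1)
s = (3*3^2 + 7) / (2*1) mod 13 = 4
x3 = s^2 - 2 x1 mod 13 = 4^2 - 2*3 = 10
y3 = s (x1 - x3) - y1 mod 13 = 4 * (3 - 10) - 1 = 10

2P = (10, 10)


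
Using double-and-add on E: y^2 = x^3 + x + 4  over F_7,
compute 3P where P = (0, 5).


k = 3 = 11_2 (binary, LSB first: 11)
Double-and-add from P = (0, 5):
  bit 0 = 1: acc = O + (0, 5) = (0, 5)
  bit 1 = 1: acc = (0, 5) + (4, 3) = (5, 1)

3P = (5, 1)


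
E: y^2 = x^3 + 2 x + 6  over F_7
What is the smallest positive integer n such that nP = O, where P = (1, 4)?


Compute successive multiples of P until we hit O:
  1P = (1, 4)
  2P = (2, 5)
  3P = (5, 6)
  4P = (3, 2)
  5P = (4, 6)
  6P = (4, 1)
  7P = (3, 5)
  8P = (5, 1)
  ... (continuing to 11P)
  11P = O

ord(P) = 11


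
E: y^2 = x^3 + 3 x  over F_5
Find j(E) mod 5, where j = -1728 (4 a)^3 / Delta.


Delta = -16(4 a^3 + 27 b^2) mod 5 = 2
-1728 * (4 a)^3 = -1728 * (4*3)^3 mod 5 = 1
j = 1 * 2^(-1) mod 5 = 3

j = 3 (mod 5)


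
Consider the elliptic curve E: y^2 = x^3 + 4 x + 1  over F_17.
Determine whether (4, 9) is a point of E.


Check whether y^2 = x^3 + 4 x + 1 (mod 17) for (x, y) = (4, 9).
LHS: y^2 = 9^2 mod 17 = 13
RHS: x^3 + 4 x + 1 = 4^3 + 4*4 + 1 mod 17 = 13
LHS = RHS

Yes, on the curve


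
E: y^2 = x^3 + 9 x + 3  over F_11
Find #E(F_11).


For each x in F_11, count y with y^2 = x^3 + 9 x + 3 mod 11:
  x = 0: RHS = 3, y in [5, 6]  -> 2 point(s)
  x = 4: RHS = 4, y in [2, 9]  -> 2 point(s)
  x = 6: RHS = 9, y in [3, 8]  -> 2 point(s)
  x = 8: RHS = 4, y in [2, 9]  -> 2 point(s)
  x = 10: RHS = 4, y in [2, 9]  -> 2 point(s)
Affine points: 10. Add the point at infinity: total = 11.

#E(F_11) = 11


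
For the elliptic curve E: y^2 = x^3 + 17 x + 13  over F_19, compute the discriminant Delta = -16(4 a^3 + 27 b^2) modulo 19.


4 a^3 + 27 b^2 = 4*17^3 + 27*13^2 = 19652 + 4563 = 24215
Delta = -16 * (24215) = -387440
Delta mod 19 = 8

Delta = 8 (mod 19)


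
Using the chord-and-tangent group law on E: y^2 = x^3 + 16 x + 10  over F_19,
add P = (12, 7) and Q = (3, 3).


P != Q, so use the chord formula.
s = (y2 - y1) / (x2 - x1) = (15) / (10) mod 19 = 11
x3 = s^2 - x1 - x2 mod 19 = 11^2 - 12 - 3 = 11
y3 = s (x1 - x3) - y1 mod 19 = 11 * (12 - 11) - 7 = 4

P + Q = (11, 4)


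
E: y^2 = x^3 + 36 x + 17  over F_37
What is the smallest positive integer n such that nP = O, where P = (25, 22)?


Compute successive multiples of P until we hit O:
  1P = (25, 22)
  2P = (35, 23)
  3P = (24, 4)
  4P = (16, 29)
  5P = (3, 2)
  6P = (19, 7)
  7P = (27, 10)
  8P = (21, 28)
  ... (continuing to 17P)
  17P = O

ord(P) = 17


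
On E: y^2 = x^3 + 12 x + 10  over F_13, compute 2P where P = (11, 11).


Doubling: s = (3 x1^2 + a) / (2 y1)
s = (3*11^2 + 12) / (2*11) mod 13 = 7
x3 = s^2 - 2 x1 mod 13 = 7^2 - 2*11 = 1
y3 = s (x1 - x3) - y1 mod 13 = 7 * (11 - 1) - 11 = 7

2P = (1, 7)


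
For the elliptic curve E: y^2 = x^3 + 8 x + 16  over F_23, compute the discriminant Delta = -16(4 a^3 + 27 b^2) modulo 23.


4 a^3 + 27 b^2 = 4*8^3 + 27*16^2 = 2048 + 6912 = 8960
Delta = -16 * (8960) = -143360
Delta mod 23 = 22

Delta = 22 (mod 23)


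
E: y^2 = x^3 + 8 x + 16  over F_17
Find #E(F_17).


For each x in F_17, count y with y^2 = x^3 + 8 x + 16 mod 17:
  x = 0: RHS = 16, y in [4, 13]  -> 2 point(s)
  x = 1: RHS = 8, y in [5, 12]  -> 2 point(s)
  x = 3: RHS = 16, y in [4, 13]  -> 2 point(s)
  x = 6: RHS = 8, y in [5, 12]  -> 2 point(s)
  x = 9: RHS = 1, y in [1, 16]  -> 2 point(s)
  x = 10: RHS = 8, y in [5, 12]  -> 2 point(s)
  x = 12: RHS = 4, y in [2, 15]  -> 2 point(s)
  x = 14: RHS = 16, y in [4, 13]  -> 2 point(s)
  x = 15: RHS = 9, y in [3, 14]  -> 2 point(s)
Affine points: 18. Add the point at infinity: total = 19.

#E(F_17) = 19


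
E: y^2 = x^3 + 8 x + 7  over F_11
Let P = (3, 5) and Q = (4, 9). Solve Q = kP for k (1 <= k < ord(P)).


Enumerate multiples of P until we hit Q = (4, 9):
  1P = (3, 5)
  2P = (9, 7)
  3P = (4, 2)
  4P = (2, 3)
  5P = (10, 3)
  6P = (1, 7)
  7P = (8, 0)
  8P = (1, 4)
  9P = (10, 8)
  10P = (2, 8)
  11P = (4, 9)
Match found at i = 11.

k = 11


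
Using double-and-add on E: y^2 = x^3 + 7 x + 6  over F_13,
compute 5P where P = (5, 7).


k = 5 = 101_2 (binary, LSB first: 101)
Double-and-add from P = (5, 7):
  bit 0 = 1: acc = O + (5, 7) = (5, 7)
  bit 1 = 0: acc unchanged = (5, 7)
  bit 2 = 1: acc = (5, 7) + (11, 7) = (10, 6)

5P = (10, 6)


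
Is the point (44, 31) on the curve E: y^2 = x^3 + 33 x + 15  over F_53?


Check whether y^2 = x^3 + 33 x + 15 (mod 53) for (x, y) = (44, 31).
LHS: y^2 = 31^2 mod 53 = 7
RHS: x^3 + 33 x + 15 = 44^3 + 33*44 + 15 mod 53 = 49
LHS != RHS

No, not on the curve


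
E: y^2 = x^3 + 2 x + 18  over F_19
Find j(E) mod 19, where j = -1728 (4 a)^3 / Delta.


Delta = -16(4 a^3 + 27 b^2) mod 19 = 6
-1728 * (4 a)^3 = -1728 * (4*2)^3 mod 19 = 18
j = 18 * 6^(-1) mod 19 = 3

j = 3 (mod 19)


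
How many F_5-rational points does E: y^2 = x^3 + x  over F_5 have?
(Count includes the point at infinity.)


For each x in F_5, count y with y^2 = x^3 + 1 x + 0 mod 5:
  x = 0: RHS = 0, y in [0]  -> 1 point(s)
  x = 2: RHS = 0, y in [0]  -> 1 point(s)
  x = 3: RHS = 0, y in [0]  -> 1 point(s)
Affine points: 3. Add the point at infinity: total = 4.

#E(F_5) = 4


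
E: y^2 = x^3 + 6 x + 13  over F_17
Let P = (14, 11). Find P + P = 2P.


Doubling: s = (3 x1^2 + a) / (2 y1)
s = (3*14^2 + 6) / (2*11) mod 17 = 10
x3 = s^2 - 2 x1 mod 17 = 10^2 - 2*14 = 4
y3 = s (x1 - x3) - y1 mod 17 = 10 * (14 - 4) - 11 = 4

2P = (4, 4)


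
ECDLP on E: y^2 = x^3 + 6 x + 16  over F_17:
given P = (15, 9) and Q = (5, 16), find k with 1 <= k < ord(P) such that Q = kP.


Enumerate multiples of P until we hit Q = (5, 16):
  1P = (15, 9)
  2P = (5, 1)
  3P = (16, 14)
  4P = (11, 11)
  5P = (4, 11)
  6P = (0, 13)
  7P = (6, 9)
  8P = (13, 8)
  9P = (2, 6)
  10P = (8, 7)
  11P = (9, 0)
  12P = (8, 10)
  13P = (2, 11)
  14P = (13, 9)
  15P = (6, 8)
  16P = (0, 4)
  17P = (4, 6)
  18P = (11, 6)
  19P = (16, 3)
  20P = (5, 16)
Match found at i = 20.

k = 20


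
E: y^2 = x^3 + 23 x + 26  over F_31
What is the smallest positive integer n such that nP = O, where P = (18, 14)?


Compute successive multiples of P until we hit O:
  1P = (18, 14)
  2P = (27, 26)
  3P = (5, 24)
  4P = (24, 24)
  5P = (9, 1)
  6P = (8, 28)
  7P = (2, 7)
  8P = (21, 6)
  ... (continuing to 27P)
  27P = O

ord(P) = 27


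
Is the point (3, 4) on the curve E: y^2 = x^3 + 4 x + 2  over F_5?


Check whether y^2 = x^3 + 4 x + 2 (mod 5) for (x, y) = (3, 4).
LHS: y^2 = 4^2 mod 5 = 1
RHS: x^3 + 4 x + 2 = 3^3 + 4*3 + 2 mod 5 = 1
LHS = RHS

Yes, on the curve


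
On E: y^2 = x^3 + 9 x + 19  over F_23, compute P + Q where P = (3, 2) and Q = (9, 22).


P != Q, so use the chord formula.
s = (y2 - y1) / (x2 - x1) = (20) / (6) mod 23 = 11
x3 = s^2 - x1 - x2 mod 23 = 11^2 - 3 - 9 = 17
y3 = s (x1 - x3) - y1 mod 23 = 11 * (3 - 17) - 2 = 5

P + Q = (17, 5)


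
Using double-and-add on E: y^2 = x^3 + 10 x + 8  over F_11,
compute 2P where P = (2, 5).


k = 2 = 10_2 (binary, LSB first: 01)
Double-and-add from P = (2, 5):
  bit 0 = 0: acc unchanged = O
  bit 1 = 1: acc = O + (7, 6) = (7, 6)

2P = (7, 6)


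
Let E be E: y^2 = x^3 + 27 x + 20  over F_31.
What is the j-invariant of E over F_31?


Delta = -16(4 a^3 + 27 b^2) mod 31 = 29
-1728 * (4 a)^3 = -1728 * (4*27)^3 mod 31 = 30
j = 30 * 29^(-1) mod 31 = 16

j = 16 (mod 31)


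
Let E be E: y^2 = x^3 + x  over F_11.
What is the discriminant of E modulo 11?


4 a^3 + 27 b^2 = 4*1^3 + 27*0^2 = 4 + 0 = 4
Delta = -16 * (4) = -64
Delta mod 11 = 2

Delta = 2 (mod 11)


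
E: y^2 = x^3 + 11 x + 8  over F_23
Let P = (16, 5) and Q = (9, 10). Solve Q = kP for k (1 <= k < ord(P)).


Enumerate multiples of P until we hit Q = (9, 10):
  1P = (16, 5)
  2P = (18, 14)
  3P = (15, 11)
  4P = (5, 21)
  5P = (14, 13)
  6P = (9, 13)
  7P = (4, 1)
  8P = (21, 1)
  9P = (17, 5)
  10P = (13, 18)
  11P = (0, 10)
  12P = (0, 13)
  13P = (13, 5)
  14P = (17, 18)
  15P = (21, 22)
  16P = (4, 22)
  17P = (9, 10)
Match found at i = 17.

k = 17


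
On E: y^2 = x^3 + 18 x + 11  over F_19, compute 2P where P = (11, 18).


Doubling: s = (3 x1^2 + a) / (2 y1)
s = (3*11^2 + 18) / (2*18) mod 19 = 9
x3 = s^2 - 2 x1 mod 19 = 9^2 - 2*11 = 2
y3 = s (x1 - x3) - y1 mod 19 = 9 * (11 - 2) - 18 = 6

2P = (2, 6)


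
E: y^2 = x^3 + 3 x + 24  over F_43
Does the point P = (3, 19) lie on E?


Check whether y^2 = x^3 + 3 x + 24 (mod 43) for (x, y) = (3, 19).
LHS: y^2 = 19^2 mod 43 = 17
RHS: x^3 + 3 x + 24 = 3^3 + 3*3 + 24 mod 43 = 17
LHS = RHS

Yes, on the curve


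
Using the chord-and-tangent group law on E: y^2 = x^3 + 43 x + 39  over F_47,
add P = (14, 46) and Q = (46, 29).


P != Q, so use the chord formula.
s = (y2 - y1) / (x2 - x1) = (30) / (32) mod 47 = 45
x3 = s^2 - x1 - x2 mod 47 = 45^2 - 14 - 46 = 38
y3 = s (x1 - x3) - y1 mod 47 = 45 * (14 - 38) - 46 = 2

P + Q = (38, 2)


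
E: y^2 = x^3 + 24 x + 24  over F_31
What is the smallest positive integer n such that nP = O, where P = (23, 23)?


Compute successive multiples of P until we hit O:
  1P = (23, 23)
  2P = (20, 14)
  3P = (28, 24)
  4P = (16, 28)
  5P = (2, 24)
  6P = (15, 15)
  7P = (25, 6)
  8P = (1, 7)
  ... (continuing to 33P)
  33P = O

ord(P) = 33


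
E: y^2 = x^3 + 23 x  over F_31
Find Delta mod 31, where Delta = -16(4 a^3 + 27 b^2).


4 a^3 + 27 b^2 = 4*23^3 + 27*0^2 = 48668 + 0 = 48668
Delta = -16 * (48668) = -778688
Delta mod 31 = 1

Delta = 1 (mod 31)


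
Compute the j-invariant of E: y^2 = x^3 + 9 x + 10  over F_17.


Delta = -16(4 a^3 + 27 b^2) mod 17 = 6
-1728 * (4 a)^3 = -1728 * (4*9)^3 mod 17 = 14
j = 14 * 6^(-1) mod 17 = 8

j = 8 (mod 17)


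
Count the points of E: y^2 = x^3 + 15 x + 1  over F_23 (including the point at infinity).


For each x in F_23, count y with y^2 = x^3 + 15 x + 1 mod 23:
  x = 0: RHS = 1, y in [1, 22]  -> 2 point(s)
  x = 2: RHS = 16, y in [4, 19]  -> 2 point(s)
  x = 3: RHS = 4, y in [2, 21]  -> 2 point(s)
  x = 6: RHS = 8, y in [10, 13]  -> 2 point(s)
  x = 7: RHS = 12, y in [9, 14]  -> 2 point(s)
  x = 8: RHS = 12, y in [9, 14]  -> 2 point(s)
  x = 10: RHS = 1, y in [1, 22]  -> 2 point(s)
  x = 11: RHS = 2, y in [5, 18]  -> 2 point(s)
  x = 12: RHS = 0, y in [0]  -> 1 point(s)
  x = 13: RHS = 1, y in [1, 22]  -> 2 point(s)
  x = 15: RHS = 13, y in [6, 17]  -> 2 point(s)
  x = 16: RHS = 13, y in [6, 17]  -> 2 point(s)
  x = 18: RHS = 8, y in [10, 13]  -> 2 point(s)
  x = 21: RHS = 9, y in [3, 20]  -> 2 point(s)
  x = 22: RHS = 8, y in [10, 13]  -> 2 point(s)
Affine points: 29. Add the point at infinity: total = 30.

#E(F_23) = 30


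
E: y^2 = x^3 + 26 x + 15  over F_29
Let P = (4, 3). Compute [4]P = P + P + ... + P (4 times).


k = 4 = 100_2 (binary, LSB first: 001)
Double-and-add from P = (4, 3):
  bit 0 = 0: acc unchanged = O
  bit 1 = 0: acc unchanged = O
  bit 2 = 1: acc = O + (10, 12) = (10, 12)

4P = (10, 12)


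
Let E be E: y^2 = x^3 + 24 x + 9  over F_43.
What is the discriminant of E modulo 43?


4 a^3 + 27 b^2 = 4*24^3 + 27*9^2 = 55296 + 2187 = 57483
Delta = -16 * (57483) = -919728
Delta mod 43 = 42

Delta = 42 (mod 43)


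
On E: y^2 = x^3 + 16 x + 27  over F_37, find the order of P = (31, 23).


Compute successive multiples of P until we hit O:
  1P = (31, 23)
  2P = (15, 33)
  3P = (7, 36)
  4P = (0, 8)
  5P = (3, 18)
  6P = (33, 11)
  7P = (9, 30)
  8P = (1, 28)
  ... (continuing to 48P)
  48P = O

ord(P) = 48


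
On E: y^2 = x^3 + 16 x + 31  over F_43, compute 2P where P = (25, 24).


Doubling: s = (3 x1^2 + a) / (2 y1)
s = (3*25^2 + 16) / (2*24) mod 43 = 17
x3 = s^2 - 2 x1 mod 43 = 17^2 - 2*25 = 24
y3 = s (x1 - x3) - y1 mod 43 = 17 * (25 - 24) - 24 = 36

2P = (24, 36)


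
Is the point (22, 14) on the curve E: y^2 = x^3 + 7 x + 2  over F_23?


Check whether y^2 = x^3 + 7 x + 2 (mod 23) for (x, y) = (22, 14).
LHS: y^2 = 14^2 mod 23 = 12
RHS: x^3 + 7 x + 2 = 22^3 + 7*22 + 2 mod 23 = 17
LHS != RHS

No, not on the curve


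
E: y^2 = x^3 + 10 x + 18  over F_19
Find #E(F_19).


For each x in F_19, count y with y^2 = x^3 + 10 x + 18 mod 19:
  x = 6: RHS = 9, y in [3, 16]  -> 2 point(s)
  x = 9: RHS = 1, y in [1, 18]  -> 2 point(s)
  x = 10: RHS = 16, y in [4, 15]  -> 2 point(s)
  x = 12: RHS = 4, y in [2, 17]  -> 2 point(s)
  x = 15: RHS = 9, y in [3, 16]  -> 2 point(s)
  x = 17: RHS = 9, y in [3, 16]  -> 2 point(s)
  x = 18: RHS = 7, y in [8, 11]  -> 2 point(s)
Affine points: 14. Add the point at infinity: total = 15.

#E(F_19) = 15


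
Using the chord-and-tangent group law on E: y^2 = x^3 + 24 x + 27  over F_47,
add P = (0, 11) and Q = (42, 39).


P != Q, so use the chord formula.
s = (y2 - y1) / (x2 - x1) = (28) / (42) mod 47 = 32
x3 = s^2 - x1 - x2 mod 47 = 32^2 - 0 - 42 = 42
y3 = s (x1 - x3) - y1 mod 47 = 32 * (0 - 42) - 11 = 8

P + Q = (42, 8)


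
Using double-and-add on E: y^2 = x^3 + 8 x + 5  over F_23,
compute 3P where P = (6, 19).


k = 3 = 11_2 (binary, LSB first: 11)
Double-and-add from P = (6, 19):
  bit 0 = 1: acc = O + (6, 19) = (6, 19)
  bit 1 = 1: acc = (6, 19) + (20, 0) = (6, 4)

3P = (6, 4)


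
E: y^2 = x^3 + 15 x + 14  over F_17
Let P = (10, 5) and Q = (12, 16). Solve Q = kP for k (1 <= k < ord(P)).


Enumerate multiples of P until we hit Q = (12, 16):
  1P = (10, 5)
  2P = (16, 10)
  3P = (12, 16)
Match found at i = 3.

k = 3


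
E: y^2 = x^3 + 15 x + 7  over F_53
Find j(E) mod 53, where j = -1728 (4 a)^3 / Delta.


Delta = -16(4 a^3 + 27 b^2) mod 53 = 7
-1728 * (4 a)^3 = -1728 * (4*15)^3 mod 53 = 48
j = 48 * 7^(-1) mod 53 = 22

j = 22 (mod 53)


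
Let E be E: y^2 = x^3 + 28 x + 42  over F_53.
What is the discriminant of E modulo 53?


4 a^3 + 27 b^2 = 4*28^3 + 27*42^2 = 87808 + 47628 = 135436
Delta = -16 * (135436) = -2166976
Delta mod 53 = 35

Delta = 35 (mod 53)


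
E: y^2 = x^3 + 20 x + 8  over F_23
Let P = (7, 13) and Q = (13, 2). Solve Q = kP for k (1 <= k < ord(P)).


Enumerate multiples of P until we hit Q = (13, 2):
  1P = (7, 13)
  2P = (13, 21)
  3P = (15, 7)
  4P = (3, 7)
  5P = (21, 12)
  6P = (20, 6)
  7P = (5, 16)
  8P = (19, 5)
  9P = (0, 13)
  10P = (16, 10)
  11P = (18, 6)
  12P = (10, 14)
  13P = (1, 12)
  14P = (8, 6)
  15P = (11, 15)
  16P = (11, 8)
  17P = (8, 17)
  18P = (1, 11)
  19P = (10, 9)
  20P = (18, 17)
  21P = (16, 13)
  22P = (0, 10)
  23P = (19, 18)
  24P = (5, 7)
  25P = (20, 17)
  26P = (21, 11)
  27P = (3, 16)
  28P = (15, 16)
  29P = (13, 2)
Match found at i = 29.

k = 29


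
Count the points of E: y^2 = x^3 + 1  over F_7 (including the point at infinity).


For each x in F_7, count y with y^2 = x^3 + 0 x + 1 mod 7:
  x = 0: RHS = 1, y in [1, 6]  -> 2 point(s)
  x = 1: RHS = 2, y in [3, 4]  -> 2 point(s)
  x = 2: RHS = 2, y in [3, 4]  -> 2 point(s)
  x = 3: RHS = 0, y in [0]  -> 1 point(s)
  x = 4: RHS = 2, y in [3, 4]  -> 2 point(s)
  x = 5: RHS = 0, y in [0]  -> 1 point(s)
  x = 6: RHS = 0, y in [0]  -> 1 point(s)
Affine points: 11. Add the point at infinity: total = 12.

#E(F_7) = 12


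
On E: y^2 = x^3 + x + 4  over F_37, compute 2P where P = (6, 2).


Doubling: s = (3 x1^2 + a) / (2 y1)
s = (3*6^2 + 1) / (2*2) mod 37 = 18
x3 = s^2 - 2 x1 mod 37 = 18^2 - 2*6 = 16
y3 = s (x1 - x3) - y1 mod 37 = 18 * (6 - 16) - 2 = 3

2P = (16, 3)


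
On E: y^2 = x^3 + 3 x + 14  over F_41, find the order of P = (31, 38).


Compute successive multiples of P until we hit O:
  1P = (31, 38)
  2P = (18, 23)
  3P = (37, 15)
  4P = (23, 27)
  5P = (19, 40)
  6P = (40, 25)
  7P = (6, 17)
  8P = (3, 38)
  ... (continuing to 21P)
  21P = O

ord(P) = 21


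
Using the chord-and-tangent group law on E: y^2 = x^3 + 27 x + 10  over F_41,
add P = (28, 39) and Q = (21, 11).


P != Q, so use the chord formula.
s = (y2 - y1) / (x2 - x1) = (13) / (34) mod 41 = 4
x3 = s^2 - x1 - x2 mod 41 = 4^2 - 28 - 21 = 8
y3 = s (x1 - x3) - y1 mod 41 = 4 * (28 - 8) - 39 = 0

P + Q = (8, 0)


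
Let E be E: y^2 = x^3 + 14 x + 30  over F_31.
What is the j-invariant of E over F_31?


Delta = -16(4 a^3 + 27 b^2) mod 31 = 1
-1728 * (4 a)^3 = -1728 * (4*14)^3 mod 31 = 8
j = 8 * 1^(-1) mod 31 = 8

j = 8 (mod 31)


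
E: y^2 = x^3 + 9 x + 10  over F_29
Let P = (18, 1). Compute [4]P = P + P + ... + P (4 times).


k = 4 = 100_2 (binary, LSB first: 001)
Double-and-add from P = (18, 1):
  bit 0 = 0: acc unchanged = O
  bit 1 = 0: acc unchanged = O
  bit 2 = 1: acc = O + (21, 8) = (21, 8)

4P = (21, 8)


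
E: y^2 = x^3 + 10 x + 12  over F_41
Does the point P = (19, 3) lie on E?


Check whether y^2 = x^3 + 10 x + 12 (mod 41) for (x, y) = (19, 3).
LHS: y^2 = 3^2 mod 41 = 9
RHS: x^3 + 10 x + 12 = 19^3 + 10*19 + 12 mod 41 = 9
LHS = RHS

Yes, on the curve


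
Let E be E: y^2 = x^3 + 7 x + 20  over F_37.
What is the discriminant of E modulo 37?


4 a^3 + 27 b^2 = 4*7^3 + 27*20^2 = 1372 + 10800 = 12172
Delta = -16 * (12172) = -194752
Delta mod 37 = 16

Delta = 16 (mod 37)


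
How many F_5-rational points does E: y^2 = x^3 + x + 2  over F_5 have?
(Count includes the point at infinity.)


For each x in F_5, count y with y^2 = x^3 + 1 x + 2 mod 5:
  x = 1: RHS = 4, y in [2, 3]  -> 2 point(s)
  x = 4: RHS = 0, y in [0]  -> 1 point(s)
Affine points: 3. Add the point at infinity: total = 4.

#E(F_5) = 4


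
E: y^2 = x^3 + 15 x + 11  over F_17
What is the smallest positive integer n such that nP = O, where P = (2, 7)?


Compute successive multiples of P until we hit O:
  1P = (2, 7)
  2P = (9, 5)
  3P = (4, 13)
  4P = (3, 7)
  5P = (12, 10)
  6P = (7, 0)
  7P = (12, 7)
  8P = (3, 10)
  ... (continuing to 12P)
  12P = O

ord(P) = 12


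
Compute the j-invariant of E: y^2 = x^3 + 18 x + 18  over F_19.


Delta = -16(4 a^3 + 27 b^2) mod 19 = 12
-1728 * (4 a)^3 = -1728 * (4*18)^3 mod 19 = 12
j = 12 * 12^(-1) mod 19 = 1

j = 1 (mod 19)


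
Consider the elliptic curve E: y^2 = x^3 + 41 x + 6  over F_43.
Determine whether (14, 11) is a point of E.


Check whether y^2 = x^3 + 41 x + 6 (mod 43) for (x, y) = (14, 11).
LHS: y^2 = 11^2 mod 43 = 35
RHS: x^3 + 41 x + 6 = 14^3 + 41*14 + 6 mod 43 = 13
LHS != RHS

No, not on the curve


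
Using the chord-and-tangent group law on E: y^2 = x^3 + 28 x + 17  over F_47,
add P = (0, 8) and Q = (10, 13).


P != Q, so use the chord formula.
s = (y2 - y1) / (x2 - x1) = (5) / (10) mod 47 = 24
x3 = s^2 - x1 - x2 mod 47 = 24^2 - 0 - 10 = 2
y3 = s (x1 - x3) - y1 mod 47 = 24 * (0 - 2) - 8 = 38

P + Q = (2, 38)


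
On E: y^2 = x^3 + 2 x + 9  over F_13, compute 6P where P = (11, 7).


k = 6 = 110_2 (binary, LSB first: 011)
Double-and-add from P = (11, 7):
  bit 0 = 0: acc unchanged = O
  bit 1 = 1: acc = O + (5, 12) = (5, 12)
  bit 2 = 1: acc = (5, 12) + (0, 10) = (4, 4)

6P = (4, 4)


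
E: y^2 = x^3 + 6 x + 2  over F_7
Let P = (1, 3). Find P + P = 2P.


Doubling: s = (3 x1^2 + a) / (2 y1)
s = (3*1^2 + 6) / (2*3) mod 7 = 5
x3 = s^2 - 2 x1 mod 7 = 5^2 - 2*1 = 2
y3 = s (x1 - x3) - y1 mod 7 = 5 * (1 - 2) - 3 = 6

2P = (2, 6)


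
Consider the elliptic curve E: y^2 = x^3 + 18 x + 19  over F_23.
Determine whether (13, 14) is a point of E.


Check whether y^2 = x^3 + 18 x + 19 (mod 23) for (x, y) = (13, 14).
LHS: y^2 = 14^2 mod 23 = 12
RHS: x^3 + 18 x + 19 = 13^3 + 18*13 + 19 mod 23 = 12
LHS = RHS

Yes, on the curve


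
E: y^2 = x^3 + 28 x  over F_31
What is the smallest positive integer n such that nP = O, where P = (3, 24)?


Compute successive multiples of P until we hit O:
  1P = (3, 24)
  2P = (2, 23)
  3P = (27, 14)
  4P = (10, 28)
  5P = (12, 24)
  6P = (16, 7)
  7P = (26, 18)
  8P = (20, 2)
  ... (continuing to 32P)
  32P = O

ord(P) = 32


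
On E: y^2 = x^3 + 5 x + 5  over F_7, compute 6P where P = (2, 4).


k = 6 = 110_2 (binary, LSB first: 011)
Double-and-add from P = (2, 4):
  bit 0 = 0: acc unchanged = O
  bit 1 = 1: acc = O + (5, 1) = (5, 1)
  bit 2 = 1: acc = (5, 1) + (1, 5) = (2, 3)

6P = (2, 3)


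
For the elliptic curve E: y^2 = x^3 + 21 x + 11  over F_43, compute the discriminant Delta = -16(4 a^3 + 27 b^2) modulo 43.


4 a^3 + 27 b^2 = 4*21^3 + 27*11^2 = 37044 + 3267 = 40311
Delta = -16 * (40311) = -644976
Delta mod 43 = 24

Delta = 24 (mod 43)


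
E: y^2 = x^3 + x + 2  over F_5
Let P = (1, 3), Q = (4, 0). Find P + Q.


P != Q, so use the chord formula.
s = (y2 - y1) / (x2 - x1) = (2) / (3) mod 5 = 4
x3 = s^2 - x1 - x2 mod 5 = 4^2 - 1 - 4 = 1
y3 = s (x1 - x3) - y1 mod 5 = 4 * (1 - 1) - 3 = 2

P + Q = (1, 2)
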